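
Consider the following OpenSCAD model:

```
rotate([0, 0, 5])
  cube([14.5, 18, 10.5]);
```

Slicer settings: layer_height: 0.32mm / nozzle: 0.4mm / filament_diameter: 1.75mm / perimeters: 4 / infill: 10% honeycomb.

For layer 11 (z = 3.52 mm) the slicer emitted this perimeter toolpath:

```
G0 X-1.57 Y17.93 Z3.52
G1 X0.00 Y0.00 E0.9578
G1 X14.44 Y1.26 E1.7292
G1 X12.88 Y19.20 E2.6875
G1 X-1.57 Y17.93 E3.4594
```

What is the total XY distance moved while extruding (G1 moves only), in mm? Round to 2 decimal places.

65.01 mm

Sum the Euclidean lengths of each G1 segment: total = 65.01 mm.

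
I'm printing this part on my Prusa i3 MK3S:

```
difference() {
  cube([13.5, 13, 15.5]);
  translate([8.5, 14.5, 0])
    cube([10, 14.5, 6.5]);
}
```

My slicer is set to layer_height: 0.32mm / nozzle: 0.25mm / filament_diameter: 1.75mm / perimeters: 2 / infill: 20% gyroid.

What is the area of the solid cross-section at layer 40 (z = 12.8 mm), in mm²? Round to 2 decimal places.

175.50 mm²

At z = 12.8 mm: the cube (footprint 13.5×13) is included at this height (area 175.50 mm²); the cube at (8.5, 14.5) does not reach this height (z outside [0, 6.5]); After the difference (first − rest): none of the subtracted shapes is present at this height, so the 13.5×13 cube is unchanged — area = 175.50 mm². Overall, the cross-section is a single solid region. Net area = 175.50 mm².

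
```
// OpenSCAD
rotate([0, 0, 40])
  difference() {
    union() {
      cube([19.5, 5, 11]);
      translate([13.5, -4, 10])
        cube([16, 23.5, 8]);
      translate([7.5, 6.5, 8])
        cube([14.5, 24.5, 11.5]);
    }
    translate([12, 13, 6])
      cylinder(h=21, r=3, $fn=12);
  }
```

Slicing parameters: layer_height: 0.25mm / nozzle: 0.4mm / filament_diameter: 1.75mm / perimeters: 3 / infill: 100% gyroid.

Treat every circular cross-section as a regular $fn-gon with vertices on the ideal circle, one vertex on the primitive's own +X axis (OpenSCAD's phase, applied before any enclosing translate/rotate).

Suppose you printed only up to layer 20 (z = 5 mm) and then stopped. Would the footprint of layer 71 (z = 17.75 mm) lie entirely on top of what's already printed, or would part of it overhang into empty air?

Compare the two slices. At z = 5: the cube is present — its section is the full 19.5×5 rectangle (area 97.50 mm²); the cube at (13.5, -4) is not intersected at this z (z outside [10, 18]); the cube at (7.5, 6.5) is not intersected at this z (z outside [8, 19.5]); Combining (union): only the 19.5×5 cube is present, so the union is just that shape — area = 97.50 mm²; the cylinder at (12, 13) is absent (z outside [6, 27]); Taking the first minus the rest: none of the subtracted shapes is present at this height, so the result so far is unchanged — area = 97.50 mm²; (whole slice rotated 40° about Z — lengths, areas and connectivity unchanged). At z = 17.75: the cube is absent (z outside [0, 11]); the cube at (13.5, -4) is present — its section is the full 16×23.5 rectangle (area 376.00 mm²); the cube at (7.5, 6.5) (footprint 14.5×24.5) is included at this height (area 355.25 mm²); Taking the union: the regions partially overlap — summed areas 731.25 mm² minus the doubly-counted overlap 110.50 mm² gives 620.75 mm² — area = 620.75 mm²; the r=3 cylinder at (12, 13) contributes a regular 12-gon of circumradius 3 (area = (12/2)·3.000²·sin(360°/12) = 27.00 mm²); Taking the first minus the rest: starting from the result so far (620.75 mm²), the r=3 cylinder at (12, 13) lies wholly inside it (removes its full 27.00 mm² and its 18.63 mm outline becomes a hole wall) — area = 593.75 mm²; (rotated 40° about Z; rotation is an isometry so areas/perimeters/island counts are preserved). Checking containment: at z = 17.75 the cross-section extends beyond the z = 5 cross-section by about 563.75 mm².

part overhangs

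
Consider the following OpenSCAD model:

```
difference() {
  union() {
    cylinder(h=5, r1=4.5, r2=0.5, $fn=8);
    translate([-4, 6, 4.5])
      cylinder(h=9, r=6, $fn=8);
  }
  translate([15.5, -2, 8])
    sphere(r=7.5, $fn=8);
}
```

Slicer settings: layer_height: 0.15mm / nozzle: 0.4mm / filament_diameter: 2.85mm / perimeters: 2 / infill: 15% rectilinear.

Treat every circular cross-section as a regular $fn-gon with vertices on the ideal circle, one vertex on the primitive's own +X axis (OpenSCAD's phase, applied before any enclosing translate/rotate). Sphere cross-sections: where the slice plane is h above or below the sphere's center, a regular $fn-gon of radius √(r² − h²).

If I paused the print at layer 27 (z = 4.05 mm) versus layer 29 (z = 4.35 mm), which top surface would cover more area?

layer 27 (z = 4.05 mm)

Layer 27 (z = 4.05): the cone (r1=4.5→r2=0.5) has section circumradius 1.260 here — a regular 8-gon (area = (8/2)·1.260²·sin(360°/8) = 4.49 mm²); the cylinder at (-4, 6) does not reach this height (z outside [4.5, 13.5]); Merging all regions: only the cone is present, so the union is just that shape — area = 4.49 mm²; the r=7.5 sphere at (15.5, -2) contributes a regular 8-gon of circumradius √(7.5²−3.95²) = 6.376 (area = (8/2)·6.376²·sin(360°/8) = 114.97 mm²); Subtracting the remaining from the first: starting from that combined region (4.49 mm²), the r=7.5 sphere at (15.5, -2) misses the remaining region (no effect) — area = 4.49 mm². So its area = 4.49 mm². Layer 29 (z = 4.35): the cone contributes a regular 8-gon of circumradius 1.020 (interpolated between r1=4.5 and r2=0.5 at t=0.870) (area = (8/2)·1.020²·sin(360°/8) = 2.94 mm²); the cylinder at (-4, 6) is absent (z outside [4.5, 13.5]); Taking the union: only the cone is present, so the union is just that shape — area = 2.94 mm²; the sphere at (15.5, -2): section is a regular 8-gon, circumradius = √(r²−h²) = √(7.5²−3.65²) = 6.552 (area = (8/2)·6.552²·sin(360°/8) = 121.42 mm²); Taking the first minus the rest: starting from that combined region (2.94 mm²), the r=7.5 sphere at (15.5, -2) misses the remaining region (no effect) — area = 2.94 mm². So its area = 2.94 mm². Layer 27 is larger (4.49 vs 2.94 mm²).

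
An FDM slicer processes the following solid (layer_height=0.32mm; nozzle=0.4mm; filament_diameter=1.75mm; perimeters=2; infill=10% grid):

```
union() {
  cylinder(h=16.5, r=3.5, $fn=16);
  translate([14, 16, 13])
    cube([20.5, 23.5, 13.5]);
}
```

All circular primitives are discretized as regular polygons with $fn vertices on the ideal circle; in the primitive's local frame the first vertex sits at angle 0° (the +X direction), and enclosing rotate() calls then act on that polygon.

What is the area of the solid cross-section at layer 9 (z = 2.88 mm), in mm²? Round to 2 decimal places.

At z = 2.88 mm: the r=3.5 cylinder gives a regular 16-gon of circumradius 3.5 (constant along its height) (area = (16/2)·3.500²·sin(360°/16) = 37.50 mm²); the cube at (14, 16) does not reach this height (z outside [13, 26.5]); Taking the union: only the r=3.5 cylinder is present, so the union is just that shape — area = 37.50 mm². Overall, the cross-section is a single solid region. Net area = 37.50 mm².

37.50 mm²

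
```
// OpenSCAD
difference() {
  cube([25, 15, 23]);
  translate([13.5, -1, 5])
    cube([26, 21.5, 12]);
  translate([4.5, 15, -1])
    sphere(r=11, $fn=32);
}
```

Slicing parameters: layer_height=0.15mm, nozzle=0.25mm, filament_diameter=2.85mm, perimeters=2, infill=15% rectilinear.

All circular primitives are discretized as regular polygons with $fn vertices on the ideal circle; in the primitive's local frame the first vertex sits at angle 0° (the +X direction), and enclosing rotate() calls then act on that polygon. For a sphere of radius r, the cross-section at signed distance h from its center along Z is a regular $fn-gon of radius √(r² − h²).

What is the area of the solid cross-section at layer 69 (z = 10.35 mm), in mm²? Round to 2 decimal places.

At z = 10.35 mm: the cube is present — its section is the full 25×15 rectangle (area 375.00 mm²); the 26×21.5 cube at (13.5, -1) contributes its full rectangle (area 559.00 mm²); the sphere at (4.5, 15) is not intersected at this z (|z−center|=11.350 > r=11); Taking the first minus the rest: starting from the 25×15 cube (375.00 mm²), the 26×21.5 cube at (13.5, -1) partially overlaps it — only the 172.50 mm² overlap (of its 559.00 mm²) is removed, clipping the outline — area = 202.50 mm². Overall, the cross-section is a single solid region. Net area = 202.50 mm².

202.50 mm²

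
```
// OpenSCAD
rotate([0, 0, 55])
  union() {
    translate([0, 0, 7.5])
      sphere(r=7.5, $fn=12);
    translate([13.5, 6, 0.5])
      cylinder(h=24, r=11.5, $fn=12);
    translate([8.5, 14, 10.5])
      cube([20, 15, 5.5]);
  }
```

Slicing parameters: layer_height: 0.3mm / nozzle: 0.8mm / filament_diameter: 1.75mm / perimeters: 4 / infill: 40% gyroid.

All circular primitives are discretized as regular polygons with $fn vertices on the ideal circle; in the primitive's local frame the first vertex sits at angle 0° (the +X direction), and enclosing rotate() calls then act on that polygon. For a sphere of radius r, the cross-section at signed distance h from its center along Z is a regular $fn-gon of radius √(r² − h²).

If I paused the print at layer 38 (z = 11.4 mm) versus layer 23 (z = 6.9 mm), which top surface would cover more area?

layer 38 (z = 11.4 mm)

Layer 38 (z = 11.4): the r=7.5 sphere contributes a regular 12-gon of circumradius √(7.5²−3.9²) = 6.406 (area = (12/2)·6.406²·sin(360°/12) = 123.12 mm²); the r=11.5 cylinder at (13.5, 6) contributes a regular 12-gon of circumradius 11.5 (area = (12/2)·11.500²·sin(360°/12) = 396.75 mm²); the cube at (8.5, 14) (footprint 20×15) is included at this height (area 300.00 mm²); Merging all regions: the regions partially overlap — summed areas 819.87 mm² minus the doubly-counted overlap 48.12 mm² gives 771.75 mm² — area = 771.75 mm²; (whole slice rotated 55° about Z — lengths, areas and connectivity unchanged). So its area = 771.75 mm². Layer 23 (z = 6.9): the r=7.5 sphere contributes a regular 12-gon of circumradius √(7.5²−0.6²) = 7.476 (area = (12/2)·7.476²·sin(360°/12) = 167.67 mm²); the cylinder at (13.5, 6): section is a regular 12-gon, circumradius r=11.5 (area = (12/2)·11.500²·sin(360°/12) = 396.75 mm²); the cube at (8.5, 14) is not intersected at this z (z outside [10.5, 16]); Taking the union: the regions partially overlap — summed areas 564.42 mm² minus the doubly-counted overlap 27.90 mm² gives 536.52 mm² — area = 536.52 mm²; (rotated 55° about Z; rotation is an isometry so areas/perimeters/island counts are preserved). So its area = 536.52 mm². Layer 38 is larger (771.75 vs 536.52 mm²).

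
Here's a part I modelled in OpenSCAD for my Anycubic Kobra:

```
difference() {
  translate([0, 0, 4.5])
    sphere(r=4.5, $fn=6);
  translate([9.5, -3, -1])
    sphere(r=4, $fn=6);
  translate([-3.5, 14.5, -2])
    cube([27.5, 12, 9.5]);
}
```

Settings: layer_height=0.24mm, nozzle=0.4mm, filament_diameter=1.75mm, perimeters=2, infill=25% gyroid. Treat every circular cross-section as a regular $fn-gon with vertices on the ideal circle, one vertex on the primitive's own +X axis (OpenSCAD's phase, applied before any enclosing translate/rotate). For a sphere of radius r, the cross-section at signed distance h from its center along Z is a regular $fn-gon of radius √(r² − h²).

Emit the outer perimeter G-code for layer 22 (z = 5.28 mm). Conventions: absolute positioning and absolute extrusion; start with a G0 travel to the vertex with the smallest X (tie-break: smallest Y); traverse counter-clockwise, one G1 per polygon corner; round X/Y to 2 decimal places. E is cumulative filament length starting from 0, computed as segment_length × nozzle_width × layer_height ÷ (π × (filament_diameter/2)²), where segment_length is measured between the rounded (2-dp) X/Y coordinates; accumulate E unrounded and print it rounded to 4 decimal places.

At z = 5.28 mm: the sphere: section is a regular 6-gon, circumradius = √(r²−h²) = √(4.5²−0.78²) = 4.432; the sphere at (9.5, -3) is not intersected at this z (|z−center|=6.280 > r=4); the 27.5×12 cube at (-3.5, 14.5) contributes its full rectangle; After the difference (first − rest): starting from the r=4.5 sphere, the 27.5×12 cube at (-3.5, 14.5) misses the remaining region (no effect) — 1 connected region. The outline is a single polygon with 6 vertices. Extrusion per mm of travel: 0.4 × 0.24 / (π × 0.875²) = 0.039912. Accumulating E over each segment gives final E = 1.0617.

G0 X-4.43 Y0.00 Z5.28
G1 X-2.22 Y-3.84 E0.1768
G1 X2.22 Y-3.84 E0.3540
G1 X4.43 Y0.00 E0.5309
G1 X2.22 Y3.84 E0.7077
G1 X-2.22 Y3.84 E0.8849
G1 X-4.43 Y0.00 E1.0617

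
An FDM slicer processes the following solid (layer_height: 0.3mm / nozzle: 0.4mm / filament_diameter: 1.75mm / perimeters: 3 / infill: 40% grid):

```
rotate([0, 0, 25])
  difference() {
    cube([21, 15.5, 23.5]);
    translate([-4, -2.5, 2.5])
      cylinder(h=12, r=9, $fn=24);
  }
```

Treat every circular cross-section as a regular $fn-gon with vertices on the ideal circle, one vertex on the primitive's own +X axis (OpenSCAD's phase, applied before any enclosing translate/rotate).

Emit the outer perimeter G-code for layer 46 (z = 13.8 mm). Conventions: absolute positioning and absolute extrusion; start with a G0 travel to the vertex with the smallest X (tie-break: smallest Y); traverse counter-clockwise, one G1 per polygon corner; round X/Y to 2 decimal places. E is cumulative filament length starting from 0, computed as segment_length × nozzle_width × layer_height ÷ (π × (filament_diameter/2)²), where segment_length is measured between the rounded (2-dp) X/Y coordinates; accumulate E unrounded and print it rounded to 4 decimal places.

G0 X-6.55 Y14.05 Z13.80
G1 X-2.32 Y4.99 E0.4988
G1 X-1.78 Y5.01 E0.5258
G1 X0.51 Y4.50 E0.6429
G1 X2.59 Y3.42 E0.7598
G1 X4.19 Y1.95 E0.8682
G1 X19.03 Y8.87 E1.6851
G1 X12.48 Y22.92 E2.4585
G1 X-6.55 Y14.05 E3.5059

At z = 13.8 mm: the cube is present — its section is the full 21×15.5 rectangle; the r=9 cylinder at (-4, -2.5) contributes a regular 24-gon of circumradius 9; After the difference (first − rest): starting from the 21×15.5 cube, the r=9 cylinder at (-4, -2.5) partially overlaps it — only the 16.26 mm² overlap (of its 251.57 mm²) is removed, clipping the outline — 1 connected region; (rotated 25° about Z; rotation is an isometry so areas/perimeters/island counts are preserved). The outline is a single polygon with 8 vertices. Extrusion per mm of travel: 0.4 × 0.3 / (π × 0.875²) = 0.049890. Accumulating E over each segment gives final E = 3.5059.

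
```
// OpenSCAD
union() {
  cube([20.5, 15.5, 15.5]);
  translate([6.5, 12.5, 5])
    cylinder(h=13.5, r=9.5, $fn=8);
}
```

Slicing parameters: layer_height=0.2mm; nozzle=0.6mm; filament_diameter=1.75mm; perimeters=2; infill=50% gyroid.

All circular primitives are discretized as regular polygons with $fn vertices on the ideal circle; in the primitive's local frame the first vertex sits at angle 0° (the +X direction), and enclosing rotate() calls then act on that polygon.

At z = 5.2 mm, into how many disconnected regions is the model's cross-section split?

1

At z = 5.2 mm: the 20.5×15.5 cube contributes its full rectangle; the r=9.5 cylinder at (6.5, 12.5) gives a regular 8-gon of circumradius 9.5 (constant along its height); Merging all regions: the regions partially overlap (shared area 162.95 mm²), so overlapping operands fuse into one piece — 1 connected region. The result has 1 disconnected region.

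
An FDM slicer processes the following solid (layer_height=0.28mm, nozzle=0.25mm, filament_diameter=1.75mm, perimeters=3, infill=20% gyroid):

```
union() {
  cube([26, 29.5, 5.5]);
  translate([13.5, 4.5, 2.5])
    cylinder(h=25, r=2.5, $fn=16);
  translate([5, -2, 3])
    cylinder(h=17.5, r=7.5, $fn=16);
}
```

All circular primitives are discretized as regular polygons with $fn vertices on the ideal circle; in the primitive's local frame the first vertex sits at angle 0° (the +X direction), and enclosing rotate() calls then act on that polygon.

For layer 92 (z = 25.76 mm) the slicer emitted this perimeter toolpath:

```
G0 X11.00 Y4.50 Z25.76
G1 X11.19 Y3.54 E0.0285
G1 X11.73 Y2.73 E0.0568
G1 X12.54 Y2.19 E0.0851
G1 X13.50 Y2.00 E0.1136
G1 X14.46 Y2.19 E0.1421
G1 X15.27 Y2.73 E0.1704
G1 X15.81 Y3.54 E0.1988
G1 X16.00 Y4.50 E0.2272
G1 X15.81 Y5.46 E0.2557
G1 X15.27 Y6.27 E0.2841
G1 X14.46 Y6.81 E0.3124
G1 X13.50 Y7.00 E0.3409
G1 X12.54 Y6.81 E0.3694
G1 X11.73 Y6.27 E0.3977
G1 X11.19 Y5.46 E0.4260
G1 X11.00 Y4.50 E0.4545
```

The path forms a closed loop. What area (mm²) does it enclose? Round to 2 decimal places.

Apply the shoelace formula to the sequence of (X, Y) vertices; enclosed area = 19.16 mm².

19.16 mm²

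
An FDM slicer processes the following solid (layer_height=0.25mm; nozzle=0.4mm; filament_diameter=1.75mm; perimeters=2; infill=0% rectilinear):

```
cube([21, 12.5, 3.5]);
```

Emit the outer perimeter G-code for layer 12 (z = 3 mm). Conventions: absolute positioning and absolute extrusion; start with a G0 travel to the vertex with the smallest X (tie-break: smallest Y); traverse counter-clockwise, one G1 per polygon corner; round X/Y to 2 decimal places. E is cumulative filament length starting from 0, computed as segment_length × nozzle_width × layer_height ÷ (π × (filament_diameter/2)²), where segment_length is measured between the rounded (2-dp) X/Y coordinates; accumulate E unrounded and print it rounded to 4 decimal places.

G0 X0.00 Y0.00 Z3.00
G1 X21.00 Y0.00 E0.8731
G1 X21.00 Y12.50 E1.3928
G1 X0.00 Y12.50 E2.2658
G1 X0.00 Y0.00 E2.7855

At z = 3 mm: the cube is present — its section is the full 21×12.5 rectangle. The outline is a single polygon with 4 vertices. Extrusion per mm of travel: 0.4 × 0.25 / (π × 0.875²) = 0.041575. Accumulating E over each segment gives final E = 2.7855.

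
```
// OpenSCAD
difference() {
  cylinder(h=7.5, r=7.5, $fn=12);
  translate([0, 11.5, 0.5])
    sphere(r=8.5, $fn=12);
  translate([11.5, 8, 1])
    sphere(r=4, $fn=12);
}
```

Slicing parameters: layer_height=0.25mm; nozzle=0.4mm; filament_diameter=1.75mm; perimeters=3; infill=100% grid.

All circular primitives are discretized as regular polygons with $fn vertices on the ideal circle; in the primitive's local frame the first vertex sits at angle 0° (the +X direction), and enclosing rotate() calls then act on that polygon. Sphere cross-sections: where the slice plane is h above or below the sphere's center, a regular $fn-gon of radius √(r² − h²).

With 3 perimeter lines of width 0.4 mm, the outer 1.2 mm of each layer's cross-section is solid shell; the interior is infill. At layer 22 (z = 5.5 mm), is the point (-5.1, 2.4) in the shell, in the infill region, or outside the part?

infill

At z = 5.5 mm: the r=7.5 cylinder contributes a regular 12-gon of circumradius 7.5; the r=8.5 sphere at (0, 11.5) slices to a regular 12-gon of circumradius 6.874 (√(r²−h²) with h=5 from center); the sphere at (11.5, 8) is absent (|z−center|=4.500 > r=4); Taking the first minus the rest: starting from the r=7.5 cylinder, the r=8.5 sphere at (0, 11.5) partially overlaps it — only the 14.15 mm² overlap (of its 141.75 mm²) is removed, clipping the outline — 1 connected region. Overall, the cross-section is a single solid region. The nearest boundary edge runs (-7.50, 0.00)→(-6.50, 3.75); distance from the point to it = 1.70 mm. The point is inside the cross-section and 1.70 mm from the nearest boundary — more than the 1.2 mm shell width (3 × 0.4), so it's in the infill interior.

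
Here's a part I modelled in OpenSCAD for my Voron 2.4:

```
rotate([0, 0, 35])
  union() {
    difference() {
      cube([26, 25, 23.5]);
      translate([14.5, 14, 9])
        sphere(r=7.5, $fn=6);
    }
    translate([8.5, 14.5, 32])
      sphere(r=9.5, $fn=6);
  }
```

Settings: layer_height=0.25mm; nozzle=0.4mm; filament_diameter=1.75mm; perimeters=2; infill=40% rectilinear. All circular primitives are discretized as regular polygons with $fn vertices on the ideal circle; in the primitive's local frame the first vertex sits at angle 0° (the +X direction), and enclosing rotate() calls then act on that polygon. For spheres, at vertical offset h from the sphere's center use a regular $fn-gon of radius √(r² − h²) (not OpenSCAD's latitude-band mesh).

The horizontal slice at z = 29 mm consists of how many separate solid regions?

1

At z = 29 mm: the cube is absent (z outside [0, 23.5]); the sphere at (14.5, 14) is not intersected at this z (|z−center|=20.000 > r=7.5); Taking the first minus the rest: the first operand is absent here, so nothing remains; the r=9.5 sphere at (8.5, 14.5) slices to a regular 6-gon of circumradius 9.014 (√(r²−h²) with h=3 from center); Merging all regions: only the r=9.5 sphere at (8.5, 14.5) is present, so the union is just that shape — 1 connected region; (rotated 35° about Z; rotation is an isometry so areas/perimeters/island counts are preserved). The result has 1 disconnected region.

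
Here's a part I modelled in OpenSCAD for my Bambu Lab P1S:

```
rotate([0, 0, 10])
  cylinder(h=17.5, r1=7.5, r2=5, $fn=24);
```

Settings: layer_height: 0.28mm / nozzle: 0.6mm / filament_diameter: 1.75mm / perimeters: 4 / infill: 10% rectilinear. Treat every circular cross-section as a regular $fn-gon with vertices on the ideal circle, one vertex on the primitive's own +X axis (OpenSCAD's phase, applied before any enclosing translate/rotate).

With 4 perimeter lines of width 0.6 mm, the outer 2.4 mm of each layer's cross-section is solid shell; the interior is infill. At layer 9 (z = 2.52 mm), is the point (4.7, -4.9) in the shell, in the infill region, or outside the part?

At z = 2.52 mm: the cone (r1=7.5→r2=5) has section circumradius 7.140 here — a regular 24-gon; (rotated 10° about Z; rotation is an isometry so areas/perimeters/island counts are preserved). Overall, the cross-section is a single solid region. Undo the 10° rotation: the query point maps to (3.778, -5.642) in the un-rotated model frame. The nearest boundary edge runs (3.57, -6.18)→(5.05, -5.05); distance from the point to it = 0.30 mm. The point is inside the cross-section, 0.30 mm from the nearest boundary — within the 2.4 mm shell band (4 × 0.6).

shell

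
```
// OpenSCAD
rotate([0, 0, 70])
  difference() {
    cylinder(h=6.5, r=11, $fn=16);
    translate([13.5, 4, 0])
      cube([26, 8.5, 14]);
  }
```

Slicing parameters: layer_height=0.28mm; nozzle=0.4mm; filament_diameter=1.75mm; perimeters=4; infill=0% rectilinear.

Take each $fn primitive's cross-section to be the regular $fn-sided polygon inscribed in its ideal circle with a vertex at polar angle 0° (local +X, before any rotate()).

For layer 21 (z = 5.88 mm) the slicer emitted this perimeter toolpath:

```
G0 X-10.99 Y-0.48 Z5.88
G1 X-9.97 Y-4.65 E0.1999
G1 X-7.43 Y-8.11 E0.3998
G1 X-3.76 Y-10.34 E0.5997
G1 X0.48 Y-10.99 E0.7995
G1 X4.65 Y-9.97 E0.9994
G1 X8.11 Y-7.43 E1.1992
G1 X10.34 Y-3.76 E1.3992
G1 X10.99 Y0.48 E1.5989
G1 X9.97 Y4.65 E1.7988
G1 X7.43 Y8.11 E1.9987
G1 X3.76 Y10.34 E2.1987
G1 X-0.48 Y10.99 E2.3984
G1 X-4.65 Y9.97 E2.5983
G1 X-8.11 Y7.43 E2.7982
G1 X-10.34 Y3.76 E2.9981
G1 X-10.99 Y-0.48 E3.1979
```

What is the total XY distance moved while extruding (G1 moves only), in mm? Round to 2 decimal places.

Sum the Euclidean lengths of each G1 segment: total = 68.68 mm.

68.68 mm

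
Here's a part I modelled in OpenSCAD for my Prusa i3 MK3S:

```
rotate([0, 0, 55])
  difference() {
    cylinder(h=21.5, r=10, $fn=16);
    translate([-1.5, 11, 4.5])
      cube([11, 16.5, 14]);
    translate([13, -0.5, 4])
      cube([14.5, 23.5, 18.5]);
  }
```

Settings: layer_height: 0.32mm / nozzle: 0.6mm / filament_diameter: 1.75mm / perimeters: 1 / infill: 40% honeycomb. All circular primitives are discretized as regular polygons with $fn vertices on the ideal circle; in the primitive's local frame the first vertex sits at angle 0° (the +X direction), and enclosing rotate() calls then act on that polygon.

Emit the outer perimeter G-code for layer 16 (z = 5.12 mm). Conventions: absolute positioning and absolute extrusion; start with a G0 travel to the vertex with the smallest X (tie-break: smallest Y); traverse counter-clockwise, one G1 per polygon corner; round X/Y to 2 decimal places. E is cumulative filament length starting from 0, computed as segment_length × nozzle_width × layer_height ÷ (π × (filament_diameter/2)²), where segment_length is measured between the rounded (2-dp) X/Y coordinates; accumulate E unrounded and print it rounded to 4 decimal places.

G0 X-9.85 Y-1.74 Z5.12
G1 X-8.43 Y-5.37 E0.3111
G1 X-5.74 Y-8.19 E0.6222
G1 X-2.16 Y-9.76 E0.9343
G1 X1.74 Y-9.85 E1.2457
G1 X5.37 Y-8.43 E1.5568
G1 X8.19 Y-5.74 E1.8679
G1 X9.76 Y-2.16 E2.1800
G1 X9.85 Y1.74 E2.4914
G1 X8.43 Y5.37 E2.8025
G1 X5.74 Y8.19 E3.1136
G1 X2.16 Y9.76 E3.4256
G1 X-1.74 Y9.85 E3.7370
G1 X-5.37 Y8.43 E4.0482
G1 X-8.19 Y5.74 E4.3593
G1 X-9.76 Y2.16 E4.6713
G1 X-9.85 Y-1.74 E4.9827

At z = 5.12 mm: the r=10 cylinder contributes a regular 16-gon of circumradius 10; the cube at (-1.5, 11) (footprint 11×16.5) is included at this height; the 14.5×23.5 cube at (13, -0.5) contributes its full rectangle; Subtracting the remaining from the first: starting from the r=10 cylinder, the 11×16.5 cube at (-1.5, 11) misses the remaining region (no effect); the 14.5×23.5 cube at (13, -0.5) misses the remaining region (no effect) — 1 connected region; (rotated 55° about Z; rotation is an isometry so areas/perimeters/island counts are preserved). The outline is a single polygon with 16 vertices. Extrusion per mm of travel: 0.6 × 0.32 / (π × 0.875²) = 0.079824. Accumulating E over each segment gives final E = 4.9827.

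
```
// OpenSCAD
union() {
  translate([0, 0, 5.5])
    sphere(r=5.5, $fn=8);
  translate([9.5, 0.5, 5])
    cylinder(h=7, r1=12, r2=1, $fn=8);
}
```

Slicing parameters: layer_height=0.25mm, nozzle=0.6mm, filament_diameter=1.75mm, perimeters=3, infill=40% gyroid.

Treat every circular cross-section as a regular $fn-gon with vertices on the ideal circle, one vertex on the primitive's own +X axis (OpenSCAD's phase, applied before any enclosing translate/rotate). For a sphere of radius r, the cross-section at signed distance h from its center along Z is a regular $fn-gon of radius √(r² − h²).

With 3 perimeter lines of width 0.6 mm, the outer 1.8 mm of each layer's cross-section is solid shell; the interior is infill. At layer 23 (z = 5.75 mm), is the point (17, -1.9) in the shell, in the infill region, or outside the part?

infill

At z = 5.75 mm: the r=5.5 sphere contributes a regular 8-gon of circumradius √(5.5²−0.25²) = 5.494; the cone at (9.5, 0.5) (r1=12→r2=1) has section circumradius 10.821 here — a regular 8-gon; Merging all regions: the regions partially overlap (shared area 44.94 mm²), so overlapping operands fuse into one piece — 1 connected region. Overall, the cross-section is a single solid region. The nearest boundary edge runs (20.32, 0.50)→(17.15, -7.15); distance from the point to it = 2.15 mm. The point is inside the cross-section and 2.15 mm from the nearest boundary — more than the 1.8 mm shell width (3 × 0.6), so it's in the infill interior.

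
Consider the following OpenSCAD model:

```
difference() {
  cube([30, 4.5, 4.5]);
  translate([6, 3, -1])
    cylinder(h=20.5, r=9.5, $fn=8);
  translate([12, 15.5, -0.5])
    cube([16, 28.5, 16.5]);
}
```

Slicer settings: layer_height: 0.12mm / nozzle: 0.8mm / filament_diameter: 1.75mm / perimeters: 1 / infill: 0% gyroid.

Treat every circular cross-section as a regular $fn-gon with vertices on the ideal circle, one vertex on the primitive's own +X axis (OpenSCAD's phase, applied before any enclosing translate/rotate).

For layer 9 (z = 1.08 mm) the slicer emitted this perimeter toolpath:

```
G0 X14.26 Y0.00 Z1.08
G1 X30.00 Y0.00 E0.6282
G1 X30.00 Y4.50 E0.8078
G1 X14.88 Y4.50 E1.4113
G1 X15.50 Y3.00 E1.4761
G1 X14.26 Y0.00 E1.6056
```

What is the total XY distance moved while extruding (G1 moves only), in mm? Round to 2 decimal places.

Sum the Euclidean lengths of each G1 segment: total = 40.23 mm.

40.23 mm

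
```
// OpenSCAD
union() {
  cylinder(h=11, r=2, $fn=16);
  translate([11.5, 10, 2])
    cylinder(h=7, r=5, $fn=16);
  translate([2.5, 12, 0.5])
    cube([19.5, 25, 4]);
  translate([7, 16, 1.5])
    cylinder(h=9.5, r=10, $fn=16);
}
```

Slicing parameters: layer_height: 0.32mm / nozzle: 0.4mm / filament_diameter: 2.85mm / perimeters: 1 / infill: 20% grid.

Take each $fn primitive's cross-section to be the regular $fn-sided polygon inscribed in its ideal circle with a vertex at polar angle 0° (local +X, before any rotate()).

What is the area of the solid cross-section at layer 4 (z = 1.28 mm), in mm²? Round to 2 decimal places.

499.75 mm²

At z = 1.28 mm: the r=2 cylinder contributes a regular 16-gon of circumradius 2 (area = (16/2)·2.000²·sin(360°/16) = 12.25 mm²); the cylinder at (11.5, 10) is absent (z outside [2, 9]); the cube at (2.5, 12) is present — its section is the full 19.5×25 rectangle (area 487.50 mm²); the cylinder at (7, 16) does not reach this height (z outside [1.5, 11]); Combining (union): the 2 present regions are separate (no shared area or edge), so areas and boundary lengths simply add and each stays a separate island — area = 499.75 mm². Overall, the cross-section has 2 separate islands. Net area = 499.75 mm².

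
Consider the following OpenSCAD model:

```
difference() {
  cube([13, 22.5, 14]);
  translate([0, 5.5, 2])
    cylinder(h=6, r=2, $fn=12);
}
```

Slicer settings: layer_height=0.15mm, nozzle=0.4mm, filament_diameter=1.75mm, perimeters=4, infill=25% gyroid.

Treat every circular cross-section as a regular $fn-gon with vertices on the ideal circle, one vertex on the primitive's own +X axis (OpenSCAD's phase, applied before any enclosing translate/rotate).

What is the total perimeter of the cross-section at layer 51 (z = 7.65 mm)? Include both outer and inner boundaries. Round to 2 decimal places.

73.21 mm

At z = 7.65 mm: the cube is present — its section is the full 13×22.5 rectangle (perimeter 71.00 mm); the r=2 cylinder at (0, 5.5) contributes a regular 12-gon of circumradius 2 (perimeter = 2·12·2.000·sin(180°/12) = 12.42 mm); Subtracting the remaining from the first: starting from the 13×22.5 cube, the r=2 cylinder at (0, 5.5) partially overlaps it — only the 6.00 mm² overlap (of its 12.00 mm²) is removed, clipping the outline — boundary = 73.21 mm. Overall, the cross-section is a single solid region. Total boundary length (outer) = 73.21 mm.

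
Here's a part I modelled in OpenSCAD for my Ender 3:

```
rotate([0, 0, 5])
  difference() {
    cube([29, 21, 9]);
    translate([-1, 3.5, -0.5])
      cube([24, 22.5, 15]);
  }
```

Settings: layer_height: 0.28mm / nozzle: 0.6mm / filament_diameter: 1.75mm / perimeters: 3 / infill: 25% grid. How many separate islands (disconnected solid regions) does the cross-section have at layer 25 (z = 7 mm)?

At z = 7 mm: the 29×21 cube contributes its full rectangle; the cube at (-1, 3.5) is present — its section is the full 24×22.5 rectangle; After the difference (first − rest): starting from the 29×21 cube, the 24×22.5 cube at (-1, 3.5) partially overlaps it — only the 402.50 mm² overlap (of its 540.00 mm²) is removed, clipping the outline — 1 connected region; (rotated 5° about Z; rotation is an isometry so areas/perimeters/island counts are preserved). Overall, the cross-section is a single solid region. Island count = 1.

1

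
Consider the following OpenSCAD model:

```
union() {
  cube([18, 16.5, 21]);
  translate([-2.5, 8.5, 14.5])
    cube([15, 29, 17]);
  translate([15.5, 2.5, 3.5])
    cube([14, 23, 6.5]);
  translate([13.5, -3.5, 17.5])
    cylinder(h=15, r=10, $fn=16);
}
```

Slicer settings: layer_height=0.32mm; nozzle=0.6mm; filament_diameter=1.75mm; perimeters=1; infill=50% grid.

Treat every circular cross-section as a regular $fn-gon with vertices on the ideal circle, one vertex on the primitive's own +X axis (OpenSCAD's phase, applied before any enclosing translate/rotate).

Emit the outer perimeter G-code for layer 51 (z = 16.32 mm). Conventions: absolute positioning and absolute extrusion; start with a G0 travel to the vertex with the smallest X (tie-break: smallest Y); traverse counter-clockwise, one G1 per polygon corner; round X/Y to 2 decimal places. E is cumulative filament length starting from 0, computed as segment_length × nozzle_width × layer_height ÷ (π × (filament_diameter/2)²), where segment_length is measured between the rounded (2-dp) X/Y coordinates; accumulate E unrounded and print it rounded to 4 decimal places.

At z = 16.32 mm: the cube is present — its section is the full 18×16.5 rectangle; the cube at (-2.5, 8.5) (footprint 15×29) is included at this height; the cube at (15.5, 2.5) is not intersected at this z (z outside [3.5, 10]); the cylinder at (13.5, -3.5) is absent (z outside [17.5, 32.5]); Merging all regions: the regions partially overlap (shared area 100.00 mm²), so overlapping operands fuse into one piece — 1 connected region. The outline is a single polygon with 8 vertices. Extrusion per mm of travel: 0.6 × 0.32 / (π × 0.875²) = 0.079824. Accumulating E over each segment gives final E = 9.2596.

G0 X-2.50 Y8.50 Z16.32
G1 X0.00 Y8.50 E0.1996
G1 X0.00 Y0.00 E0.8781
G1 X18.00 Y0.00 E2.3149
G1 X18.00 Y16.50 E3.6320
G1 X12.50 Y16.50 E4.0710
G1 X12.50 Y37.50 E5.7474
G1 X-2.50 Y37.50 E6.9447
G1 X-2.50 Y8.50 E9.2596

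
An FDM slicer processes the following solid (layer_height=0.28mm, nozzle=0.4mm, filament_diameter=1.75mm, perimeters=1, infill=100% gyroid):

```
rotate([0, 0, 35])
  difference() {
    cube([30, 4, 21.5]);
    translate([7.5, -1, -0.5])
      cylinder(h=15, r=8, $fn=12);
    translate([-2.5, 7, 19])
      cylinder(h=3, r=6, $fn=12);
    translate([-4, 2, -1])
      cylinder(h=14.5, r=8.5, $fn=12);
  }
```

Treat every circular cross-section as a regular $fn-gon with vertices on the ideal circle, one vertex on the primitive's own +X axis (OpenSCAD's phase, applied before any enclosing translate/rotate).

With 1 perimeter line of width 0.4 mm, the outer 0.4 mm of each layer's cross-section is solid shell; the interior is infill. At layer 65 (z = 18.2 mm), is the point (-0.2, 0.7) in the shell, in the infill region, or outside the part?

At z = 18.2 mm: the cube (footprint 30×4) is included at this height; the cylinder at (7.5, -1) does not reach this height (z outside [-0.5, 14.5]); the cylinder at (-2.5, 7) does not reach this height (z outside [19, 22]); the cylinder at (-4, 2) is absent (z outside [-1, 13.5]); Taking the first minus the rest: none of the subtracted shapes is present at this height, so the 30×4 cube is unchanged — 1 connected region; (rotated 35° about Z; rotation is an isometry so areas/perimeters/island counts are preserved). Overall, the cross-section is a single solid region. Undo the 35° rotation: the query point maps to (0.238, 0.688) in the un-rotated model frame. The nearest boundary edge runs (0.00, 4.00)→(0.00, 0.00); distance from the point to it = 0.24 mm. The point is inside the cross-section, 0.24 mm from the nearest boundary — within the 0.4 mm shell band (1 × 0.4).

shell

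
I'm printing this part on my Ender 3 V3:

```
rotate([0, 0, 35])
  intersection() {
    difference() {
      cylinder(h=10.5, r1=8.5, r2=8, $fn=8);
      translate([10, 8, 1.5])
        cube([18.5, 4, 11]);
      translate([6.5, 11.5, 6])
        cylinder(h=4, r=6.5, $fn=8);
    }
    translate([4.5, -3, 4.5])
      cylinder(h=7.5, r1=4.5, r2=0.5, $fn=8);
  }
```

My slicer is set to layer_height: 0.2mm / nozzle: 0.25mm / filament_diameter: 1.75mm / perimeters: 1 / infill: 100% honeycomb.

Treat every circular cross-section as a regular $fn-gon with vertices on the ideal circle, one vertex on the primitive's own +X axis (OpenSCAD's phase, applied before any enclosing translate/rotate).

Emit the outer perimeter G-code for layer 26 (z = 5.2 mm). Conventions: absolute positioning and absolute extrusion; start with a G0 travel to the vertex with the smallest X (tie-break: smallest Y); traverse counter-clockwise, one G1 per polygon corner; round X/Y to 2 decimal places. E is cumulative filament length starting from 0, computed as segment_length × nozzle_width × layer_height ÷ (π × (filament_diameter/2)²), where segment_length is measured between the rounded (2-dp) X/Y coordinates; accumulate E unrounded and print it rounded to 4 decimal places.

G0 X1.34 Y0.84 Z5.20
G1 X2.03 Y-2.24 E0.0656
G1 X4.69 Y-3.94 E0.1312
G1 X6.83 Y-3.47 E0.1768
G1 X8.13 Y-1.43 E0.2271
G1 X7.01 Y3.63 E0.3348
G1 X6.12 Y4.19 E0.3567
G1 X3.04 Y3.50 E0.4223
G1 X1.34 Y0.84 E0.4879

At z = 5.2 mm: the cone contributes a regular 8-gon of circumradius 8.252 (interpolated between r1=8.5 and r2=8 at t=0.495); the cube at (10, 8) (footprint 18.5×4) is included at this height; the cylinder at (6.5, 11.5) is not intersected at this z (z outside [6, 10]); After the difference (first − rest): starting from the cone, the 18.5×4 cube at (10, 8) misses the remaining region (no effect) — 1 connected region; the cone at (4.5, -3) contributes a regular 8-gon of circumradius 4.127 (interpolated between r1=4.5 and r2=0.5 at t=0.093); Keeping only the common overlap: the cone at (4.5, -3) partially overlaps that combined region; clipping to the common part keeps 40.04 mm² — 1 connected region; (rotated 35° about Z; rotation is an isometry so areas/perimeters/island counts are preserved). The outline is a single polygon with 8 vertices. Extrusion per mm of travel: 0.25 × 0.2 / (π × 0.875²) = 0.020788. Accumulating E over each segment gives final E = 0.4879.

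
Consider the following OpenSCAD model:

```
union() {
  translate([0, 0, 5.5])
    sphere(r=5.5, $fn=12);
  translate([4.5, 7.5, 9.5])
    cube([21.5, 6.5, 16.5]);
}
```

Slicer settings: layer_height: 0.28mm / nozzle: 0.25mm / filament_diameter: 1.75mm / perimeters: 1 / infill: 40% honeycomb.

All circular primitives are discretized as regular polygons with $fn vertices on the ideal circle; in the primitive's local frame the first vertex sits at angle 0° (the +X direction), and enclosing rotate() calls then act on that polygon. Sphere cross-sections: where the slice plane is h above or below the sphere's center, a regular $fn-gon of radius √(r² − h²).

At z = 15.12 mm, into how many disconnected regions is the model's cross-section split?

1

At z = 15.12 mm: the sphere does not reach this height (|z−center|=9.620 > r=5.5); the 21.5×6.5 cube at (4.5, 7.5) contributes its full rectangle; Taking the union: only the 21.5×6.5 cube at (4.5, 7.5) is present, so the union is just that shape — 1 connected region. The result has 1 disconnected region.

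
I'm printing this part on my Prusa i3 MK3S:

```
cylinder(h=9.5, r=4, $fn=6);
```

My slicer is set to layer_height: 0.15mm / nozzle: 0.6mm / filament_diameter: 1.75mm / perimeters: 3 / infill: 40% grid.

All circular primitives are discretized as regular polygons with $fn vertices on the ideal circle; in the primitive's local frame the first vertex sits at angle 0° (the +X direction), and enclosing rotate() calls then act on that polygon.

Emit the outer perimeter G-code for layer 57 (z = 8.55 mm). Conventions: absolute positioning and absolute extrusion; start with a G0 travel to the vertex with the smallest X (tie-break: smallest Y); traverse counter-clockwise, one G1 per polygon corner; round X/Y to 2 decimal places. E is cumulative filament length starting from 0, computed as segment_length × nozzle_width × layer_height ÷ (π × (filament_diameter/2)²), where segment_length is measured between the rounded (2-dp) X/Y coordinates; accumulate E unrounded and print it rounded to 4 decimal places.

G0 X-4.00 Y0.00 Z8.55
G1 X-2.00 Y-3.46 E0.1495
G1 X2.00 Y-3.46 E0.2992
G1 X4.00 Y0.00 E0.4487
G1 X2.00 Y3.46 E0.5983
G1 X-2.00 Y3.46 E0.7480
G1 X-4.00 Y0.00 E0.8975

At z = 8.55 mm: the r=4 cylinder gives a regular 6-gon of circumradius 4 (constant along its height). The outline is a single polygon with 6 vertices. Extrusion per mm of travel: 0.6 × 0.15 / (π × 0.875²) = 0.037418. Accumulating E over each segment gives final E = 0.8975.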